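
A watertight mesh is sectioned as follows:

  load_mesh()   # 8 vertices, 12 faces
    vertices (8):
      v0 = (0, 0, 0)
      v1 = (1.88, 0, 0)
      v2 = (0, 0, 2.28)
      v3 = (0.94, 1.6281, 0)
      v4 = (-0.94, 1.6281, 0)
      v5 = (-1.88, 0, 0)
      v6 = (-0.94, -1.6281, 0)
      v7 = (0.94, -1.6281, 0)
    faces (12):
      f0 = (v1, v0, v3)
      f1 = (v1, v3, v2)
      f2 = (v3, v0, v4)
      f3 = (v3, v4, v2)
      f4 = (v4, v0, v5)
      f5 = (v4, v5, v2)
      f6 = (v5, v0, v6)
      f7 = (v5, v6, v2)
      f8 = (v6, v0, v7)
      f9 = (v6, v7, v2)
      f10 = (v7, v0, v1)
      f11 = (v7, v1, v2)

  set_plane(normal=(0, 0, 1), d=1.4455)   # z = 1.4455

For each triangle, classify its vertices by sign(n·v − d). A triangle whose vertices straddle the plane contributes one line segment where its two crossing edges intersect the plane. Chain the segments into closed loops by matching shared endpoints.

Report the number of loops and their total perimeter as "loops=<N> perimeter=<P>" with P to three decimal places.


loops=1 perimeter=4.129

Straddling triangles (6 of 12):
  (v1,v3,v2) [--+] → (0.344048, 0.595899, 1.4455)–(0.688096, 0, 1.4455)  len=0.6881
  (v3,v4,v2) [--+] → (-0.344048, 0.595899, 1.4455)–(0.344048, 0.595899, 1.4455)  len=0.6881
  (v4,v5,v2) [--+] → (-0.688096, 0, 1.4455)–(-0.344048, 0.595899, 1.4455)  len=0.6881
  (v5,v6,v2) [--+] → (-0.344048, -0.595899, 1.4455)–(-0.688096, 0, 1.4455)  len=0.6881
  (v6,v7,v2) [--+] → (0.344048, -0.595899, 1.4455)–(-0.344048, -0.595899, 1.4455)  len=0.6881
  (v7,v1,v2) [--+] → (0.688096, 0, 1.4455)–(0.344048, -0.595899, 1.4455)  len=0.6881

Chained into 1 loop(s):
  loop 1: 6 segments, perimeter = 4.1285
Total perimeter = 4.129


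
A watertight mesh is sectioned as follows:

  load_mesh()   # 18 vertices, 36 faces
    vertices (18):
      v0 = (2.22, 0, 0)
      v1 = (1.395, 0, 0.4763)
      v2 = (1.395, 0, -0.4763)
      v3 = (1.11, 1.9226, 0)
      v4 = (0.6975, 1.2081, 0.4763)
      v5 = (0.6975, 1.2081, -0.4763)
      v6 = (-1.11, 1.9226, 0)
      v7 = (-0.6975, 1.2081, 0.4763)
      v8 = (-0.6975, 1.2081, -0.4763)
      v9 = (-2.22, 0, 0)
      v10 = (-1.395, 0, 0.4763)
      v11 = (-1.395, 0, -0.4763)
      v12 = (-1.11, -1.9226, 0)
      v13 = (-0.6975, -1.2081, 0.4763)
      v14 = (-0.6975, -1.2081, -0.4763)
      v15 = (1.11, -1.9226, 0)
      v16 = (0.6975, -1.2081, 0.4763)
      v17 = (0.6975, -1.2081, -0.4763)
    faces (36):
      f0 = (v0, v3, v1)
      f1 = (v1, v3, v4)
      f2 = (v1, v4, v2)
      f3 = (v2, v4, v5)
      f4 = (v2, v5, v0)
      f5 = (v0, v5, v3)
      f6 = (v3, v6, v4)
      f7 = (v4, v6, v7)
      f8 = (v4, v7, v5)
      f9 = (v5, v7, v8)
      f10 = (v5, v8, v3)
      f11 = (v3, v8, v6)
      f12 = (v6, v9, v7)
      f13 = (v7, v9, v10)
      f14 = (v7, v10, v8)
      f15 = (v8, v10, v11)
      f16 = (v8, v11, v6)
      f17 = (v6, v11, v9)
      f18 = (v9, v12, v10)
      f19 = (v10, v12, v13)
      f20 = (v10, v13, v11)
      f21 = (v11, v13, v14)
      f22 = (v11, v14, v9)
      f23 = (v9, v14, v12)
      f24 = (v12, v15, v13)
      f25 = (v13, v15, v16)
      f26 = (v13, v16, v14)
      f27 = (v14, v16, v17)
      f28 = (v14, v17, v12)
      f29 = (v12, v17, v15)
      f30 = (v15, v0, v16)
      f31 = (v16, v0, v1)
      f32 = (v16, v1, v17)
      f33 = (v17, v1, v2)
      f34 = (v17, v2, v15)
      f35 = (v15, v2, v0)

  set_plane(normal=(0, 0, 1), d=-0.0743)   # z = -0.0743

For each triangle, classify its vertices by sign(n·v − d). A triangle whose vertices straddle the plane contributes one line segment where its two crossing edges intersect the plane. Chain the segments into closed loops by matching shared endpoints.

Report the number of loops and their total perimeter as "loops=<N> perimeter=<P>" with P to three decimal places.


Straddling triangles (24 of 36):
  (v1,v4,v2) [++-] → (1.10065, 0.509822, -0.0743)–(1.395, 0, -0.0743)  len=0.5887
  (v2,v4,v5) [-+-] → (1.10065, 0.509822, -0.0743)–(0.6975, 1.2081, -0.0743)  len=0.8063
  (v2,v5,v0) [--+] → (1.9825, 0.188456, -0.0743)–(2.0913, 0, -0.0743)  len=0.2176
  (v0,v5,v3) [+-+] → (1.9825, 0.188456, -0.0743)–(1.04565, 1.81114, -0.0743)  len=1.8737
  (v4,v7,v5) [++-] → (0.108806, 1.2081, -0.0743)–(0.6975, 1.2081, -0.0743)  len=0.5887
  (v5,v7,v8) [-+-] → (0.108806, 1.2081, -0.0743)–(-0.6975, 1.2081, -0.0743)  len=0.8063
  (v5,v8,v3) [--+] → (0.828041, 1.81114, -0.0743)–(1.04565, 1.81114, -0.0743)  len=0.2176
  (v3,v8,v6) [+-+] → (0.828041, 1.81114, -0.0743)–(-1.04565, 1.81114, -0.0743)  len=1.8737
  (v7,v10,v8) [++-] → (-0.991847, 0.698278, -0.0743)–(-0.6975, 1.2081, -0.0743)  len=0.5887
  (v8,v10,v11) [-+-] → (-0.991847, 0.698278, -0.0743)–(-1.395, 0, -0.0743)  len=0.8063
  (v8,v11,v6) [--+] → (-1.15446, 1.62269, -0.0743)–(-1.04565, 1.81114, -0.0743)  len=0.2176
  (v6,v11,v9) [+-+] → (-1.15446, 1.62269, -0.0743)–(-2.0913, 0, -0.0743)  len=1.8737
  (v10,v13,v11) [++-] → (-1.10065, -0.509822, -0.0743)–(-1.395, 0, -0.0743)  len=0.5887
  (v11,v13,v14) [-+-] → (-1.10065, -0.509822, -0.0743)–(-0.6975, -1.2081, -0.0743)  len=0.8063
  (v11,v14,v9) [--+] → (-1.9825, -0.188456, -0.0743)–(-2.0913, 0, -0.0743)  len=0.2176
  (v9,v14,v12) [+-+] → (-1.9825, -0.188456, -0.0743)–(-1.04565, -1.81114, -0.0743)  len=1.8737
  (v13,v16,v14) [++-] → (-0.108806, -1.2081, -0.0743)–(-0.6975, -1.2081, -0.0743)  len=0.5887
  (v14,v16,v17) [-+-] → (-0.108806, -1.2081, -0.0743)–(0.6975, -1.2081, -0.0743)  len=0.8063
  (v14,v17,v12) [--+] → (-0.828041, -1.81114, -0.0743)–(-1.04565, -1.81114, -0.0743)  len=0.2176
  (v12,v17,v15) [+-+] → (-0.828041, -1.81114, -0.0743)–(1.04565, -1.81114, -0.0743)  len=1.8737
  (v16,v1,v17) [++-] → (0.991847, -0.698278, -0.0743)–(0.6975, -1.2081, -0.0743)  len=0.5887
  (v17,v1,v2) [-+-] → (0.991847, -0.698278, -0.0743)–(1.395, 0, -0.0743)  len=0.8063
  (v17,v2,v15) [--+] → (1.15446, -1.62269, -0.0743)–(1.04565, -1.81114, -0.0743)  len=0.2176
  (v15,v2,v0) [+-+] → (1.15446, -1.62269, -0.0743)–(2.0913, 0, -0.0743)  len=1.8737

Chained into 2 loop(s):
  loop 1: 12 segments, perimeter = 8.3700
  loop 2: 12 segments, perimeter = 12.5479
Total perimeter = 20.918

loops=2 perimeter=20.918


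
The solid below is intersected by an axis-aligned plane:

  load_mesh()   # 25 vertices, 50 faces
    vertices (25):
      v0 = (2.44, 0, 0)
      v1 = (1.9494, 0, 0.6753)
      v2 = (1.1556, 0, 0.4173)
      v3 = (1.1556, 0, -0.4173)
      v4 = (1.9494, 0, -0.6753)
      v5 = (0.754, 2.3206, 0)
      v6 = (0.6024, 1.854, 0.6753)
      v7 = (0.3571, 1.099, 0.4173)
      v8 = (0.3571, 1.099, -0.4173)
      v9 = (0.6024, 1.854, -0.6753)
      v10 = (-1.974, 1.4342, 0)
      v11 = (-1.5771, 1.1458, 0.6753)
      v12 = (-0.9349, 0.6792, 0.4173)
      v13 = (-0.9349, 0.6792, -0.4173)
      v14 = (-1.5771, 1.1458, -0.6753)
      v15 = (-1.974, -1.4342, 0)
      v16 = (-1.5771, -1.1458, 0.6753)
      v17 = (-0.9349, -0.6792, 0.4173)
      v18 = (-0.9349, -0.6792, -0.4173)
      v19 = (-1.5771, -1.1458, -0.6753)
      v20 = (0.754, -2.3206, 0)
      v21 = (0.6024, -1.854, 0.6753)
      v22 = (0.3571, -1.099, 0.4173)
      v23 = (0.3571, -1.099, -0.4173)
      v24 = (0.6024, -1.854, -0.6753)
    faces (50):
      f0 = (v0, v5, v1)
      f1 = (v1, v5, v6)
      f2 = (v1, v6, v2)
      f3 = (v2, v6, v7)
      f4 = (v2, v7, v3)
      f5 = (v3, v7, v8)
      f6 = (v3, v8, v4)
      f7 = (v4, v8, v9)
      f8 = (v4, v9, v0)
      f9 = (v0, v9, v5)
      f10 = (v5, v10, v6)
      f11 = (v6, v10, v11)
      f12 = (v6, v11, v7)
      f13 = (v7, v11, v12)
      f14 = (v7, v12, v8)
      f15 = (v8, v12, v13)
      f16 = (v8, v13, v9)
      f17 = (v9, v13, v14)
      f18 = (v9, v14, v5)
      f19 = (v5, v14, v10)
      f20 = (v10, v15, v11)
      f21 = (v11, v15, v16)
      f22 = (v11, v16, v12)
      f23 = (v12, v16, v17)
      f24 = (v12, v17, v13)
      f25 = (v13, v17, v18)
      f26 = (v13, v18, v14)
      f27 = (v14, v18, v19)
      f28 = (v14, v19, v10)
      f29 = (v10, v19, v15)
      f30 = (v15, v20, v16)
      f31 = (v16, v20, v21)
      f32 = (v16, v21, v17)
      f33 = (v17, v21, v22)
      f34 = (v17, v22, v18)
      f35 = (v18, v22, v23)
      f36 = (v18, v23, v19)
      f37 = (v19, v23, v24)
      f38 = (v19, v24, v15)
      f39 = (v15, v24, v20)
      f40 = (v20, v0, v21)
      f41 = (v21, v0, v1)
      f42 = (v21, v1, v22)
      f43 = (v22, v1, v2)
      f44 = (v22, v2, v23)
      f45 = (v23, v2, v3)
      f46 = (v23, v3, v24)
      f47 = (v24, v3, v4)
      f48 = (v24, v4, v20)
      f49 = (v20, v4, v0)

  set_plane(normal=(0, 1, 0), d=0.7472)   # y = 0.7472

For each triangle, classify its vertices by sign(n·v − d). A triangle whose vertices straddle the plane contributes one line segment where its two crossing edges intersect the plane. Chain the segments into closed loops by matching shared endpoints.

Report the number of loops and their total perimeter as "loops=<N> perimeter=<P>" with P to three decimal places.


Straddling triangles (22 of 50):
  (v0,v5,v1) [-+-] → (1.89713, 0.7472, 0)–(1.5645, 0.7472, 0.457863)  len=0.5659
  (v1,v5,v6) [-++] → (1.5645, 0.7472, 0.457863)–(1.40653, 0.7472, 0.6753)  len=0.2688
  (v1,v6,v2) [-+-] → (1.40653, 0.7472, 0.6753)–(0.932649, 0.7472, 0.521279)  len=0.4983
  (v2,v6,v7) [-++] → (0.932649, 0.7472, 0.521279)–(0.612707, 0.7472, 0.4173)  len=0.3364
  (v2,v7,v3) [-+-] → (0.612707, 0.7472, 0.4173)–(0.612707, 0.7472, 0.150137)  len=0.2672
  (v3,v7,v8) [-++] → (0.612707, 0.7472, 0.150137)–(0.612707, 0.7472, -0.4173)  len=0.5674
  (v3,v8,v4) [-+-] → (0.612707, 0.7472, -0.4173)–(0.86681, 0.7472, -0.499888)  len=0.2672
  (v4,v8,v9) [-++] → (0.86681, 0.7472, -0.499888)–(1.40653, 0.7472, -0.6753)  len=0.5675
  (v4,v9,v0) [-+-] → (1.40653, 0.7472, -0.6753)–(1.69941, 0.7472, -0.27216)  len=0.4983
  (v0,v9,v5) [-++] → (1.69941, 0.7472, -0.27216)–(1.89713, 0.7472, 0)  len=0.3364
  (v7,v11,v12) [++-] → (-1.02849, 0.7472, 0.4549)–(-0.725619, 0.7472, 0.4173)  len=0.3052
  (v7,v12,v8) [+-+] → (-0.725619, 0.7472, 0.4173)–(-0.725619, 0.7472, 0.28211)  len=0.1352
  (v8,v12,v13) [+--] → (-0.725619, 0.7472, 0.28211)–(-0.725619, 0.7472, -0.4173)  len=0.6994
  (v8,v13,v9) [+-+] → (-0.725619, 0.7472, -0.4173)–(-0.845918, 0.7472, -0.432234)  len=0.1212
  (v9,v13,v14) [+-+] → (-0.845918, 0.7472, -0.432234)–(-1.02849, 0.7472, -0.4549)  len=0.1840
  (v10,v15,v11) [+-+] → (-1.974, 0.7472, 0)–(-1.63842, 0.7472, 0.570969)  len=0.6623
  (v11,v15,v16) [+--] → (-1.63842, 0.7472, 0.570969)–(-1.5771, 0.7472, 0.6753)  len=0.1210
  (v11,v16,v12) [+--] → (-1.5771, 0.7472, 0.6753)–(-1.02849, 0.7472, 0.4549)  len=0.5912
  (v13,v18,v14) [--+] → (-1.43684, 0.7472, -0.61895)–(-1.02849, 0.7472, -0.4549)  len=0.4401
  (v14,v18,v19) [+--] → (-1.43684, 0.7472, -0.61895)–(-1.5771, 0.7472, -0.6753)  len=0.1512
  (v14,v19,v10) [+-+] → (-1.5771, 0.7472, -0.6753)–(-1.86831, 0.7472, -0.179818)  len=0.5747
  (v10,v19,v15) [+--] → (-1.86831, 0.7472, -0.179818)–(-1.974, 0.7472, 0)  len=0.2086

Chained into 2 loop(s):
  loop 1: 10 segments, perimeter = 4.1734
  loop 2: 12 segments, perimeter = 4.1940
Total perimeter = 8.367

loops=2 perimeter=8.367


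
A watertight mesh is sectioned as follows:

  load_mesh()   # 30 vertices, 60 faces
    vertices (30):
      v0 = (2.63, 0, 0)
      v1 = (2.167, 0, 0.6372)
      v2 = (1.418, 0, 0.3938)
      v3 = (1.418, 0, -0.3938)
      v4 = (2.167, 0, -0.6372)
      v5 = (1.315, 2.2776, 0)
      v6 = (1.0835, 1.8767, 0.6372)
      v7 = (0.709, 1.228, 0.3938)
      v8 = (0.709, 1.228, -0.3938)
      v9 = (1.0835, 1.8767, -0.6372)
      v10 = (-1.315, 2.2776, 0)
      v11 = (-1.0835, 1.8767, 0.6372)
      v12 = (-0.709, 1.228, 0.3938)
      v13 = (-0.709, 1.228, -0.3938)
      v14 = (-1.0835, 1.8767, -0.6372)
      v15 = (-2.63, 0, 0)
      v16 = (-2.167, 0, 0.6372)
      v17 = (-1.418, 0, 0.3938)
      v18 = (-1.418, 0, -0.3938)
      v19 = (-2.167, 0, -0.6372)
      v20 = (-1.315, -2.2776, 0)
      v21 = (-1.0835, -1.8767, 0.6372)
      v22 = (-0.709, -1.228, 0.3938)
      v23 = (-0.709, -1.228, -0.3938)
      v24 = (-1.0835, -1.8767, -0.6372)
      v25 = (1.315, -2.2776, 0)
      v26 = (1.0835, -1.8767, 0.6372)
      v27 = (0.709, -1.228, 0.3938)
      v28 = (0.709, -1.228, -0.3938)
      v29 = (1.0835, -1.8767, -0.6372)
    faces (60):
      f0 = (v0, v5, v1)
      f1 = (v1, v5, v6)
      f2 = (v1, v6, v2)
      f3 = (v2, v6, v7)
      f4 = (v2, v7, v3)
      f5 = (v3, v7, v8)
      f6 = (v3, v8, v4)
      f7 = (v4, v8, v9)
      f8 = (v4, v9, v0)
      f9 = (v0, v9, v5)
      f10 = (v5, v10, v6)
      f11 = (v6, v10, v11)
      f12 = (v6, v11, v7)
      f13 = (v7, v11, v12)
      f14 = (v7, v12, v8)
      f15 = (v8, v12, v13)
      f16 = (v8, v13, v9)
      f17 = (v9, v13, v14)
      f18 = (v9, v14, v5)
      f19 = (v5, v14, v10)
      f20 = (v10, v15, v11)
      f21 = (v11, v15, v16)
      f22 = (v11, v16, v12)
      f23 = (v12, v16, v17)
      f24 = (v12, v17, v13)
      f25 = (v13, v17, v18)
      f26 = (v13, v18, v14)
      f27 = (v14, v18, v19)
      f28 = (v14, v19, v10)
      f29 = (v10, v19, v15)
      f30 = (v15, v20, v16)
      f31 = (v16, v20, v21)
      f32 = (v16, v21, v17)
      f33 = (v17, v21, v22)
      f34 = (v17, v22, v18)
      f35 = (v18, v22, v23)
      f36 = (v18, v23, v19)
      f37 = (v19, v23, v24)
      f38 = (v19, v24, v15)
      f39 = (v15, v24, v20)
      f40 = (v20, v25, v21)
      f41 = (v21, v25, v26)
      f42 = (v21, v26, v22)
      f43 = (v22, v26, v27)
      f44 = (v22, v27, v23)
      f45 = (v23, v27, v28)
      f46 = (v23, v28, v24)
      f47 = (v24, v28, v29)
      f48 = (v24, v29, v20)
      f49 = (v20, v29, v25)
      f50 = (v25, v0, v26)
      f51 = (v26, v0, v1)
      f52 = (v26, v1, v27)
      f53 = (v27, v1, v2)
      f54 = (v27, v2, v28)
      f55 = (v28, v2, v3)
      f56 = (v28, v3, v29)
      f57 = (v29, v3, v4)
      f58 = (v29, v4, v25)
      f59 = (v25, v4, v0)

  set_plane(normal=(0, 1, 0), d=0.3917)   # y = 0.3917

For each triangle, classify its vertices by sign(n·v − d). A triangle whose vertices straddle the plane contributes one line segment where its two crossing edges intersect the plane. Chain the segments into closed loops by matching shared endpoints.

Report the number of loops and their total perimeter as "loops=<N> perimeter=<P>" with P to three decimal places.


loops=2 perimeter=7.876

Straddling triangles (20 of 60):
  (v0,v5,v1) [-+-] → (2.40385, 0.3917, 0)–(2.02047, 0.3917, 0.527615)  len=0.6522
  (v1,v5,v6) [-++] → (2.02047, 0.3917, 0.527615)–(1.94085, 0.3917, 0.6372)  len=0.1355
  (v1,v6,v2) [-+-] → (1.94085, 0.3917, 0.6372)–(1.34818, 0.3917, 0.444602)  len=0.6232
  (v2,v6,v7) [-++] → (1.34818, 0.3917, 0.444602)–(1.19185, 0.3917, 0.3938)  len=0.1644
  (v2,v7,v3) [-+-] → (1.19185, 0.3917, 0.3938)–(1.19185, 0.3917, -0.142576)  len=0.5364
  (v3,v7,v8) [-++] → (1.19185, 0.3917, -0.142576)–(1.19185, 0.3917, -0.3938)  len=0.2512
  (v3,v8,v4) [-+-] → (1.19185, 0.3917, -0.3938)–(1.70194, 0.3917, -0.559562)  len=0.5363
  (v4,v8,v9) [-++] → (1.70194, 0.3917, -0.559562)–(1.94085, 0.3917, -0.6372)  len=0.2512
  (v4,v9,v0) [-+-] → (1.94085, 0.3917, -0.6372)–(2.30722, 0.3917, -0.132995)  len=0.6233
  (v0,v9,v5) [-++] → (2.30722, 0.3917, -0.132995)–(2.40385, 0.3917, 0)  len=0.1644
  (v10,v15,v11) [+-+] → (-2.40385, 0.3917, 0)–(-2.30722, 0.3917, 0.132995)  len=0.1644
  (v11,v15,v16) [+--] → (-2.30722, 0.3917, 0.132995)–(-1.94085, 0.3917, 0.6372)  len=0.6233
  (v11,v16,v12) [+-+] → (-1.94085, 0.3917, 0.6372)–(-1.70194, 0.3917, 0.559562)  len=0.2512
  (v12,v16,v17) [+--] → (-1.70194, 0.3917, 0.559562)–(-1.19185, 0.3917, 0.3938)  len=0.5363
  (v12,v17,v13) [+-+] → (-1.19185, 0.3917, 0.3938)–(-1.19185, 0.3917, 0.142576)  len=0.2512
  (v13,v17,v18) [+--] → (-1.19185, 0.3917, 0.142576)–(-1.19185, 0.3917, -0.3938)  len=0.5364
  (v13,v18,v14) [+-+] → (-1.19185, 0.3917, -0.3938)–(-1.34818, 0.3917, -0.444602)  len=0.1644
  (v14,v18,v19) [+--] → (-1.34818, 0.3917, -0.444602)–(-1.94085, 0.3917, -0.6372)  len=0.6232
  (v14,v19,v10) [+-+] → (-1.94085, 0.3917, -0.6372)–(-2.02047, 0.3917, -0.527615)  len=0.1355
  (v10,v19,v15) [+--] → (-2.02047, 0.3917, -0.527615)–(-2.40385, 0.3917, 0)  len=0.6522

Chained into 2 loop(s):
  loop 1: 10 segments, perimeter = 3.9380
  loop 2: 10 segments, perimeter = 3.9380
Total perimeter = 7.876


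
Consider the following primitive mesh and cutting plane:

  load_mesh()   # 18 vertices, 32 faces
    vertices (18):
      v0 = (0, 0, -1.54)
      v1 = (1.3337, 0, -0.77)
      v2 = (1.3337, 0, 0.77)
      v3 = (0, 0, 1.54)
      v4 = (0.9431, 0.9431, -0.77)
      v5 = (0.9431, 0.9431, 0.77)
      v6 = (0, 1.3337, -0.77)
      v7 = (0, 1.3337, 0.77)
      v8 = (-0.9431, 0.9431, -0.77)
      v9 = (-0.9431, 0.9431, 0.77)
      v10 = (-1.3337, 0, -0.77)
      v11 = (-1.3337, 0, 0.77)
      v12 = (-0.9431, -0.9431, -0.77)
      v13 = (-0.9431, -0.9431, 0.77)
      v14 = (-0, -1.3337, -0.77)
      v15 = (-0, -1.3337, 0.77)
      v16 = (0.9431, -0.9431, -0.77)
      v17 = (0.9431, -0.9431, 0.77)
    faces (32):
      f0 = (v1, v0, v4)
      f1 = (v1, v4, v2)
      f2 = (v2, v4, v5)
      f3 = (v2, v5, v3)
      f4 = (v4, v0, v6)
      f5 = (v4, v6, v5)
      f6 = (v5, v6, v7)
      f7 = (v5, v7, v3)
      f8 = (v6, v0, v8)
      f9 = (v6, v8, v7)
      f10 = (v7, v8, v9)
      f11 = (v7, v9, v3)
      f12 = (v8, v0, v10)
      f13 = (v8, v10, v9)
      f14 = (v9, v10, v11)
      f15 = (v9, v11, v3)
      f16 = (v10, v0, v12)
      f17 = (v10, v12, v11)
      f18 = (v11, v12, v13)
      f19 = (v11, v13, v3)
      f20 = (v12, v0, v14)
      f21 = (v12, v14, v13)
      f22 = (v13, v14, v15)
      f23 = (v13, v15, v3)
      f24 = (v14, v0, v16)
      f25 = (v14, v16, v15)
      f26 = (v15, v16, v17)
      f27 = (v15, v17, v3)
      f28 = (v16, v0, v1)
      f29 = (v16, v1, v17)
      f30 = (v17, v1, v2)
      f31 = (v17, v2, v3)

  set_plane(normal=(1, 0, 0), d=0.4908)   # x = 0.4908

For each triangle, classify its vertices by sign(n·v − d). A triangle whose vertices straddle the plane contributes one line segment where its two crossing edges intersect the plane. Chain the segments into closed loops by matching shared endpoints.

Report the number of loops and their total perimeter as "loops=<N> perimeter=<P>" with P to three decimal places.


Straddling triangles (12 of 32):
  (v1,v0,v4) [+-+] → (0.4908, 0, -1.25664)–(0.4908, 0.4908, -1.13928)  len=0.5046
  (v2,v5,v3) [++-] → (0.4908, 0.4908, 1.13928)–(0.4908, 0, 1.25664)  len=0.5046
  (v4,v0,v6) [+--] → (0.4908, 0.4908, -1.13928)–(0.4908, 1.13043, -0.77)  len=0.7386
  (v4,v6,v5) [+-+] → (0.4908, 1.13043, -0.77)–(0.4908, 1.13043, 0.0314336)  len=0.8014
  (v5,v6,v7) [+--] → (0.4908, 1.13043, 0.0314336)–(0.4908, 1.13043, 0.77)  len=0.7386
  (v5,v7,v3) [+--] → (0.4908, 1.13043, 0.77)–(0.4908, 0.4908, 1.13928)  len=0.7386
  (v14,v0,v16) [--+] → (0.4908, -0.4908, -1.13928)–(0.4908, -1.13043, -0.77)  len=0.7386
  (v14,v16,v15) [-+-] → (0.4908, -1.13043, -0.77)–(0.4908, -1.13043, -0.0314336)  len=0.7386
  (v15,v16,v17) [-++] → (0.4908, -1.13043, -0.0314336)–(0.4908, -1.13043, 0.77)  len=0.8014
  (v15,v17,v3) [-+-] → (0.4908, -1.13043, 0.77)–(0.4908, -0.4908, 1.13928)  len=0.7386
  (v16,v0,v1) [+-+] → (0.4908, -0.4908, -1.13928)–(0.4908, 0, -1.25664)  len=0.5046
  (v17,v2,v3) [++-] → (0.4908, 0, 1.25664)–(0.4908, -0.4908, 1.13928)  len=0.5046

Chained into 1 loop(s):
  loop 1: 12 segments, perimeter = 8.0528
Total perimeter = 8.053

loops=1 perimeter=8.053


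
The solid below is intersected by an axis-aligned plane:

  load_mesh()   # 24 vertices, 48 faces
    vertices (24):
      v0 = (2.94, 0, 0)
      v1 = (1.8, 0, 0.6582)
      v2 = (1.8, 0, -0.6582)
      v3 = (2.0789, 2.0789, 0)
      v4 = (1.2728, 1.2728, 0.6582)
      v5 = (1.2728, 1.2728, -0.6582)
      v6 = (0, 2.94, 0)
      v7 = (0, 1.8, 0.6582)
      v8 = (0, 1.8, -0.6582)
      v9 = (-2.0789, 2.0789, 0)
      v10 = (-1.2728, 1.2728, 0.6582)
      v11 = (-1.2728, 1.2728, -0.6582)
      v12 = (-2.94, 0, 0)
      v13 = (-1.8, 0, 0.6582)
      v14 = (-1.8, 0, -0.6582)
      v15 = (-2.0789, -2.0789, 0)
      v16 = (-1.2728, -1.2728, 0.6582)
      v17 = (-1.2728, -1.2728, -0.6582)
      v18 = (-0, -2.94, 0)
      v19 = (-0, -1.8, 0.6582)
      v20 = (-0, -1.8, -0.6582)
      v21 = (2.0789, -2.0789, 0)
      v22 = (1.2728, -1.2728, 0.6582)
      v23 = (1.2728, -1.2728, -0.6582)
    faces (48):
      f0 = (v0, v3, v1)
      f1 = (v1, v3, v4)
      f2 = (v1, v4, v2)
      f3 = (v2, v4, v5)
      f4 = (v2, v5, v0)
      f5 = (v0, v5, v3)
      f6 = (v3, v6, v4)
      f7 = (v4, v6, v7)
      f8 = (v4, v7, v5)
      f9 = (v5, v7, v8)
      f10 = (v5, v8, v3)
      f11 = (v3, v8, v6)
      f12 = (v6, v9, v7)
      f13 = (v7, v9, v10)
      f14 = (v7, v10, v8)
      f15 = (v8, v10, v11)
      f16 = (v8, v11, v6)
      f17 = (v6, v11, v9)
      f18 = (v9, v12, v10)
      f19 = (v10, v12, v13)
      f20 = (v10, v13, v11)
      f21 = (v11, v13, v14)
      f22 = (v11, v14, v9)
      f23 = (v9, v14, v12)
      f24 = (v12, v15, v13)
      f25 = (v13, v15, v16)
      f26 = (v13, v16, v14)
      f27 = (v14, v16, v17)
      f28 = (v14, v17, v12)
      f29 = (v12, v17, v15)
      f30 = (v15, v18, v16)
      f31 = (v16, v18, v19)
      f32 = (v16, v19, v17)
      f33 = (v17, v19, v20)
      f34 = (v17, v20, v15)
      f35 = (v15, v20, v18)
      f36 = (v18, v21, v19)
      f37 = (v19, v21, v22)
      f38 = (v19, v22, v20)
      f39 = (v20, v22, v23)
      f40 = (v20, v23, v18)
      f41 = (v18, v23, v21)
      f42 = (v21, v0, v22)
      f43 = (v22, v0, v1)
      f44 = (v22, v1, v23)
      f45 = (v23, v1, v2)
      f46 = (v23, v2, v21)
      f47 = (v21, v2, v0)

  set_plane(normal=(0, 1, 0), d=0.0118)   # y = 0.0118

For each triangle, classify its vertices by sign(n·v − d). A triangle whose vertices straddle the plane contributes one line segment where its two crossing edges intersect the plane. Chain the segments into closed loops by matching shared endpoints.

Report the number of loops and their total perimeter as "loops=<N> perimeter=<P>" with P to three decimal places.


loops=2 perimeter=7.898

Straddling triangles (12 of 48):
  (v0,v3,v1) [-+-] → (2.93511, 0.0118, 0)–(1.80158, 0.0118, 0.654464)  len=1.3089
  (v1,v3,v4) [-++] → (1.80158, 0.0118, 0.654464)–(1.79511, 0.0118, 0.6582)  len=0.0075
  (v1,v4,v2) [-+-] → (1.79511, 0.0118, 0.6582)–(1.79511, 0.0118, -0.645996)  len=1.3042
  (v2,v4,v5) [-++] → (1.79511, 0.0118, -0.645996)–(1.79511, 0.0118, -0.6582)  len=0.0122
  (v2,v5,v0) [-+-] → (1.79511, 0.0118, -0.6582)–(2.92454, 0.0118, -0.00610211)  len=1.3042
  (v0,v5,v3) [-++] → (2.92454, 0.0118, -0.00610211)–(2.93511, 0.0118, 0)  len=0.0122
  (v9,v12,v10) [+-+] → (-2.93511, 0.0118, 0)–(-2.92454, 0.0118, 0.00610211)  len=0.0122
  (v10,v12,v13) [+--] → (-2.92454, 0.0118, 0.00610211)–(-1.79511, 0.0118, 0.6582)  len=1.3042
  (v10,v13,v11) [+-+] → (-1.79511, 0.0118, 0.6582)–(-1.79511, 0.0118, 0.645996)  len=0.0122
  (v11,v13,v14) [+--] → (-1.79511, 0.0118, 0.645996)–(-1.79511, 0.0118, -0.6582)  len=1.3042
  (v11,v14,v9) [+-+] → (-1.79511, 0.0118, -0.6582)–(-1.80158, 0.0118, -0.654464)  len=0.0075
  (v9,v14,v12) [+--] → (-1.80158, 0.0118, -0.654464)–(-2.93511, 0.0118, 0)  len=1.3089

Chained into 2 loop(s):
  loop 1: 6 segments, perimeter = 3.9491
  loop 2: 6 segments, perimeter = 3.9491
Total perimeter = 7.898


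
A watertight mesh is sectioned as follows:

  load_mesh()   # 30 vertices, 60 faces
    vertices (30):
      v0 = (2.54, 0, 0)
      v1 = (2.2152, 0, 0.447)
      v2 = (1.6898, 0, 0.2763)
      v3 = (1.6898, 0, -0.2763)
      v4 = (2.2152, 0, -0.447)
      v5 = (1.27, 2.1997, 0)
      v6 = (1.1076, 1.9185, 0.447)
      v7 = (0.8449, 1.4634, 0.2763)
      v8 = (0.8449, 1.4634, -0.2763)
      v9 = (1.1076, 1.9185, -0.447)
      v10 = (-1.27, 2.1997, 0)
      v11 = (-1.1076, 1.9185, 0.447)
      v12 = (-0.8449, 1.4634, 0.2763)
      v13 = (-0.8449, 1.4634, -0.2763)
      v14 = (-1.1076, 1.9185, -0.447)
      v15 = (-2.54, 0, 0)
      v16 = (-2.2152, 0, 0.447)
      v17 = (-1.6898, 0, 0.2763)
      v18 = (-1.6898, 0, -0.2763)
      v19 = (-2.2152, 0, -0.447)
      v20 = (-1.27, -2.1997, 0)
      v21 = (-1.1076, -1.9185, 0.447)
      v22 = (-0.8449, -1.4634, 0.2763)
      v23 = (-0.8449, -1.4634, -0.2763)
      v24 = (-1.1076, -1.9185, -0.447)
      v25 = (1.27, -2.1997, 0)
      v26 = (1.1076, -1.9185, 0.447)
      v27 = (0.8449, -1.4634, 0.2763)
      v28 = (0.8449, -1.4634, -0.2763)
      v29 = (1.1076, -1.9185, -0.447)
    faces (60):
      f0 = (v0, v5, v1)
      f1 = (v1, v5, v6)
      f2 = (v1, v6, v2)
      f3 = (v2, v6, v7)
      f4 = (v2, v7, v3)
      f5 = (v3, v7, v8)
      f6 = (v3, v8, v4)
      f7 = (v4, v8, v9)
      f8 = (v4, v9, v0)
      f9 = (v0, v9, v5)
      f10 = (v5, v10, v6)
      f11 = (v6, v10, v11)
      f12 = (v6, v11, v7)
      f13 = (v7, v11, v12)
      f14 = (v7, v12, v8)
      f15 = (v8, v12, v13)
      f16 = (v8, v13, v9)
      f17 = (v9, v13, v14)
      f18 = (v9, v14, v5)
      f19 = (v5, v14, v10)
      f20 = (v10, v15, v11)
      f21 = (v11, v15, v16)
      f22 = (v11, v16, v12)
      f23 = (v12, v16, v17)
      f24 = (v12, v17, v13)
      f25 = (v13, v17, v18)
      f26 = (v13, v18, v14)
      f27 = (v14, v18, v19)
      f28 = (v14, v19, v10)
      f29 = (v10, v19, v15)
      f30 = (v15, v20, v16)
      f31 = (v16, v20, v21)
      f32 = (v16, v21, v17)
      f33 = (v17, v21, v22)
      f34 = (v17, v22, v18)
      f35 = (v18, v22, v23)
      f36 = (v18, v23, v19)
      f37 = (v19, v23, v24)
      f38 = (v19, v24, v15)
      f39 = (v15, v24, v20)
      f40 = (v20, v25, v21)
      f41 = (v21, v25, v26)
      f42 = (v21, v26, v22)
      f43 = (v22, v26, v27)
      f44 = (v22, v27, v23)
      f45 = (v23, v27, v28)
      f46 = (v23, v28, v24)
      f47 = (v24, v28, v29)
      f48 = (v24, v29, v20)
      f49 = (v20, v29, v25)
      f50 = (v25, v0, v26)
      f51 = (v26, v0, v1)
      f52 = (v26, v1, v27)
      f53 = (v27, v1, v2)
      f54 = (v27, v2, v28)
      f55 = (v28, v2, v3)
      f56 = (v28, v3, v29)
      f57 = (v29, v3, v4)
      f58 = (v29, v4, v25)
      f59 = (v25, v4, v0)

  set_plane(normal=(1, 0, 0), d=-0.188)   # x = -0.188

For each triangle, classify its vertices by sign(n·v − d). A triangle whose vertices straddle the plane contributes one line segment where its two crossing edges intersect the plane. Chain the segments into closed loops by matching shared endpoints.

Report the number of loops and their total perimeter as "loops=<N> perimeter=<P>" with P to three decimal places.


Straddling triangles (20 of 60):
  (v5,v10,v6) [+-+] → (-0.188, 2.1997, 0)–(-0.188, 2.07173, 0.203421)  len=0.2403
  (v6,v10,v11) [+--] → (-0.188, 2.07173, 0.203421)–(-0.188, 1.9185, 0.447)  len=0.2878
  (v6,v11,v7) [+-+] → (-0.188, 1.9185, 0.447)–(-0.188, 1.70415, 0.366603)  len=0.2289
  (v7,v11,v12) [+--] → (-0.188, 1.70415, 0.366603)–(-0.188, 1.4634, 0.2763)  len=0.2571
  (v7,v12,v8) [+-+] → (-0.188, 1.4634, 0.2763)–(-0.188, 1.4634, 0.0614799)  len=0.2148
  (v8,v12,v13) [+--] → (-0.188, 1.4634, 0.0614799)–(-0.188, 1.4634, -0.2763)  len=0.3378
  (v8,v13,v9) [+-+] → (-0.188, 1.4634, -0.2763)–(-0.188, 1.61651, -0.33373)  len=0.1635
  (v9,v13,v14) [+--] → (-0.188, 1.61651, -0.33373)–(-0.188, 1.9185, -0.447)  len=0.3225
  (v9,v14,v5) [+-+] → (-0.188, 1.9185, -0.447)–(-0.188, 2.02726, -0.274111)  len=0.2043
  (v5,v14,v10) [+--] → (-0.188, 2.02726, -0.274111)–(-0.188, 2.1997, 0)  len=0.3238
  (v20,v25,v21) [-+-] → (-0.188, -2.1997, 0)–(-0.188, -2.02726, 0.274111)  len=0.3238
  (v21,v25,v26) [-++] → (-0.188, -2.02726, 0.274111)–(-0.188, -1.9185, 0.447)  len=0.2043
  (v21,v26,v22) [-+-] → (-0.188, -1.9185, 0.447)–(-0.188, -1.61651, 0.33373)  len=0.3225
  (v22,v26,v27) [-++] → (-0.188, -1.61651, 0.33373)–(-0.188, -1.4634, 0.2763)  len=0.1635
  (v22,v27,v23) [-+-] → (-0.188, -1.4634, 0.2763)–(-0.188, -1.4634, -0.0614799)  len=0.3378
  (v23,v27,v28) [-++] → (-0.188, -1.4634, -0.0614799)–(-0.188, -1.4634, -0.2763)  len=0.2148
  (v23,v28,v24) [-+-] → (-0.188, -1.4634, -0.2763)–(-0.188, -1.70415, -0.366603)  len=0.2571
  (v24,v28,v29) [-++] → (-0.188, -1.70415, -0.366603)–(-0.188, -1.9185, -0.447)  len=0.2289
  (v24,v29,v20) [-+-] → (-0.188, -1.9185, -0.447)–(-0.188, -2.07173, -0.203421)  len=0.2878
  (v20,v29,v25) [-++] → (-0.188, -2.07173, -0.203421)–(-0.188, -2.1997, 0)  len=0.2403

Chained into 2 loop(s):
  loop 1: 10 segments, perimeter = 2.5809
  loop 2: 10 segments, perimeter = 2.5809
Total perimeter = 5.162

loops=2 perimeter=5.162


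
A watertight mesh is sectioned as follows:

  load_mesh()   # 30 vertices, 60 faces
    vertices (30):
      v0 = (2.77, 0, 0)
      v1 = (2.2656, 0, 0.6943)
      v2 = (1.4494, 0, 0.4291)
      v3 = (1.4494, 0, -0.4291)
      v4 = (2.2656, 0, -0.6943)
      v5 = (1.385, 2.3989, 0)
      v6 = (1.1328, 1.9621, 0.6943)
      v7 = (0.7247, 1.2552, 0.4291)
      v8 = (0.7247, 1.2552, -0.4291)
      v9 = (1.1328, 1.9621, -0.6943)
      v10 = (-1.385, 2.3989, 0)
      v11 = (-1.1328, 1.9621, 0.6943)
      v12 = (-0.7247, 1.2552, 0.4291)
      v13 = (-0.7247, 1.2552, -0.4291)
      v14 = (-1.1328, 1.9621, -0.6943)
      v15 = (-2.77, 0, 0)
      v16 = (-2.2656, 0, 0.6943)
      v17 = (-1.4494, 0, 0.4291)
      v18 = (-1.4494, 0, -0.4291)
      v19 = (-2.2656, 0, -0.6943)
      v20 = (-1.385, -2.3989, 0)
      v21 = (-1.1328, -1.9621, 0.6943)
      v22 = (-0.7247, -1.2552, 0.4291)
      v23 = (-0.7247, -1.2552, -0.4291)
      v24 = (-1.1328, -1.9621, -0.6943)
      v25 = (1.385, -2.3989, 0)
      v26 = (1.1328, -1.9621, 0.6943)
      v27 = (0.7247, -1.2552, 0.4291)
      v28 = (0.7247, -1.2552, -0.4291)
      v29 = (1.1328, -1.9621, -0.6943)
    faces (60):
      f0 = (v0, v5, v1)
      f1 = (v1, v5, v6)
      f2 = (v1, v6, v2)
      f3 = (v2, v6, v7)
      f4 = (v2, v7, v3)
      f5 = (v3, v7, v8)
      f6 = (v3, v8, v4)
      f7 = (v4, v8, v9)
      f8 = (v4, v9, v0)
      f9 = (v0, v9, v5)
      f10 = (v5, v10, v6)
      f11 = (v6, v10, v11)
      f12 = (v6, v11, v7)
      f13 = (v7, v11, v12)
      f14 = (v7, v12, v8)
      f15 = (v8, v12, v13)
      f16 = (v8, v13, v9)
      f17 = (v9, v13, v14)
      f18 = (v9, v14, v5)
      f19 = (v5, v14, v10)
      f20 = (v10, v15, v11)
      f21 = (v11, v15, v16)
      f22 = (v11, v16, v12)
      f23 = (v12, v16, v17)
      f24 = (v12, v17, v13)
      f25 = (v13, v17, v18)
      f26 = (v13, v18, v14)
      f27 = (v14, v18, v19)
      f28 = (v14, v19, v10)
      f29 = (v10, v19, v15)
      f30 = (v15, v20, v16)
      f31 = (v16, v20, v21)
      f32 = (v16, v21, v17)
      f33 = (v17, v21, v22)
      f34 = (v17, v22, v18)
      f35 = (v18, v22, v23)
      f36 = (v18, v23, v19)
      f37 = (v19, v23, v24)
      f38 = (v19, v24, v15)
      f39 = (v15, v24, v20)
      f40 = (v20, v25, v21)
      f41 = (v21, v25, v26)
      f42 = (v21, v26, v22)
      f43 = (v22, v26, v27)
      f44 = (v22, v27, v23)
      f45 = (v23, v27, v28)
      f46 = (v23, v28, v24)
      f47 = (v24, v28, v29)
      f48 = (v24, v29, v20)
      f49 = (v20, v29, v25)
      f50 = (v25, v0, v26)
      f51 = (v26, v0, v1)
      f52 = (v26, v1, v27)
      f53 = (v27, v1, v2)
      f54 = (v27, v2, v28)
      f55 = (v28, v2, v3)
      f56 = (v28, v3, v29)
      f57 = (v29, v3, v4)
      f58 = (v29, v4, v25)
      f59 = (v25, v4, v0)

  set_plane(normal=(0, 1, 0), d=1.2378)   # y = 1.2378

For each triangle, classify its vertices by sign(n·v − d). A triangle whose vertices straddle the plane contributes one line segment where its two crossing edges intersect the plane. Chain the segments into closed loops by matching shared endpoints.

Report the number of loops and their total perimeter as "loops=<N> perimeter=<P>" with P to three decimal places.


loops=2 perimeter=8.582

Straddling triangles (20 of 60):
  (v0,v5,v1) [-+-] → (2.05536, 1.2378, 0)–(1.81122, 1.2378, 0.336051)  len=0.4154
  (v1,v5,v6) [-++] → (1.81122, 1.2378, 0.336051)–(1.55097, 1.2378, 0.6943)  len=0.4428
  (v1,v6,v2) [-+-] → (1.55097, 1.2378, 0.6943)–(1.24967, 1.2378, 0.596403)  len=0.3168
  (v2,v6,v7) [-++] → (1.24967, 1.2378, 0.596403)–(0.734746, 1.2378, 0.4291)  len=0.5414
  (v2,v7,v3) [-+-] → (0.734746, 1.2378, 0.4291)–(0.734746, 1.2378, 0.417203)  len=0.0119
  (v3,v7,v8) [-++] → (0.734746, 1.2378, 0.417203)–(0.734746, 1.2378, -0.4291)  len=0.8463
  (v3,v8,v4) [-+-] → (0.734746, 1.2378, -0.4291)–(0.74606, 1.2378, -0.432776)  len=0.0119
  (v4,v8,v9) [-++] → (0.74606, 1.2378, -0.432776)–(1.55097, 1.2378, -0.6943)  len=0.8463
  (v4,v9,v0) [-+-] → (1.55097, 1.2378, -0.6943)–(1.73716, 1.2378, -0.438002)  len=0.3168
  (v0,v9,v5) [-++] → (1.73716, 1.2378, -0.438002)–(2.05536, 1.2378, 0)  len=0.5414
  (v10,v15,v11) [+-+] → (-2.05536, 1.2378, 0)–(-1.73716, 1.2378, 0.438002)  len=0.5414
  (v11,v15,v16) [+--] → (-1.73716, 1.2378, 0.438002)–(-1.55097, 1.2378, 0.6943)  len=0.3168
  (v11,v16,v12) [+-+] → (-1.55097, 1.2378, 0.6943)–(-0.74606, 1.2378, 0.432776)  len=0.8463
  (v12,v16,v17) [+--] → (-0.74606, 1.2378, 0.432776)–(-0.734746, 1.2378, 0.4291)  len=0.0119
  (v12,v17,v13) [+-+] → (-0.734746, 1.2378, 0.4291)–(-0.734746, 1.2378, -0.417203)  len=0.8463
  (v13,v17,v18) [+--] → (-0.734746, 1.2378, -0.417203)–(-0.734746, 1.2378, -0.4291)  len=0.0119
  (v13,v18,v14) [+-+] → (-0.734746, 1.2378, -0.4291)–(-1.24967, 1.2378, -0.596403)  len=0.5414
  (v14,v18,v19) [+--] → (-1.24967, 1.2378, -0.596403)–(-1.55097, 1.2378, -0.6943)  len=0.3168
  (v14,v19,v10) [+-+] → (-1.55097, 1.2378, -0.6943)–(-1.81122, 1.2378, -0.336051)  len=0.4428
  (v10,v19,v15) [+--] → (-1.81122, 1.2378, -0.336051)–(-2.05536, 1.2378, 0)  len=0.4154

Chained into 2 loop(s):
  loop 1: 10 segments, perimeter = 4.2910
  loop 2: 10 segments, perimeter = 4.2910
Total perimeter = 8.582


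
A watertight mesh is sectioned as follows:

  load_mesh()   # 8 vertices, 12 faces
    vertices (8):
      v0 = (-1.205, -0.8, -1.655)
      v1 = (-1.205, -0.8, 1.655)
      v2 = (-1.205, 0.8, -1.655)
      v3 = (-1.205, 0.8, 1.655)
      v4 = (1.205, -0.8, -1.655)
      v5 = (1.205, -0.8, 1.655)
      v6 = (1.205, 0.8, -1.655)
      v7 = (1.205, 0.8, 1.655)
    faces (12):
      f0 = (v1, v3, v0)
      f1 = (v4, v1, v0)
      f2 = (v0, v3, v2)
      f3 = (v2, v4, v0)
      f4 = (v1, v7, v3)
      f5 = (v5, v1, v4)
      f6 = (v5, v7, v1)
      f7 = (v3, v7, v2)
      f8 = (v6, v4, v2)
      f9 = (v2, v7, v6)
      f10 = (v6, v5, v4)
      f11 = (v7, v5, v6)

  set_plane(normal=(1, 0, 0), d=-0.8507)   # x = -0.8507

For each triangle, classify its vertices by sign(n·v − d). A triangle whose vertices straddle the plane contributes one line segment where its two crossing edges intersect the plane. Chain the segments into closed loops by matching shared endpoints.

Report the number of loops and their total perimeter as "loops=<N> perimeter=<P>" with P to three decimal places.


loops=1 perimeter=9.820

Straddling triangles (8 of 12):
  (v4,v1,v0) [+--] → (-0.8507, -0.8, 1.16839)–(-0.8507, -0.8, -1.655)  len=2.8234
  (v2,v4,v0) [-+-] → (-0.8507, 0.56478, -1.655)–(-0.8507, -0.8, -1.655)  len=1.3648
  (v1,v7,v3) [-+-] → (-0.8507, -0.56478, 1.655)–(-0.8507, 0.8, 1.655)  len=1.3648
  (v5,v1,v4) [+-+] → (-0.8507, -0.8, 1.655)–(-0.8507, -0.8, 1.16839)  len=0.4866
  (v5,v7,v1) [++-] → (-0.8507, -0.56478, 1.655)–(-0.8507, -0.8, 1.655)  len=0.2352
  (v3,v7,v2) [-+-] → (-0.8507, 0.8, 1.655)–(-0.8507, 0.8, -1.16839)  len=2.8234
  (v6,v4,v2) [++-] → (-0.8507, 0.56478, -1.655)–(-0.8507, 0.8, -1.655)  len=0.2352
  (v2,v7,v6) [-++] → (-0.8507, 0.8, -1.16839)–(-0.8507, 0.8, -1.655)  len=0.4866

Chained into 1 loop(s):
  loop 1: 8 segments, perimeter = 9.8200
Total perimeter = 9.820


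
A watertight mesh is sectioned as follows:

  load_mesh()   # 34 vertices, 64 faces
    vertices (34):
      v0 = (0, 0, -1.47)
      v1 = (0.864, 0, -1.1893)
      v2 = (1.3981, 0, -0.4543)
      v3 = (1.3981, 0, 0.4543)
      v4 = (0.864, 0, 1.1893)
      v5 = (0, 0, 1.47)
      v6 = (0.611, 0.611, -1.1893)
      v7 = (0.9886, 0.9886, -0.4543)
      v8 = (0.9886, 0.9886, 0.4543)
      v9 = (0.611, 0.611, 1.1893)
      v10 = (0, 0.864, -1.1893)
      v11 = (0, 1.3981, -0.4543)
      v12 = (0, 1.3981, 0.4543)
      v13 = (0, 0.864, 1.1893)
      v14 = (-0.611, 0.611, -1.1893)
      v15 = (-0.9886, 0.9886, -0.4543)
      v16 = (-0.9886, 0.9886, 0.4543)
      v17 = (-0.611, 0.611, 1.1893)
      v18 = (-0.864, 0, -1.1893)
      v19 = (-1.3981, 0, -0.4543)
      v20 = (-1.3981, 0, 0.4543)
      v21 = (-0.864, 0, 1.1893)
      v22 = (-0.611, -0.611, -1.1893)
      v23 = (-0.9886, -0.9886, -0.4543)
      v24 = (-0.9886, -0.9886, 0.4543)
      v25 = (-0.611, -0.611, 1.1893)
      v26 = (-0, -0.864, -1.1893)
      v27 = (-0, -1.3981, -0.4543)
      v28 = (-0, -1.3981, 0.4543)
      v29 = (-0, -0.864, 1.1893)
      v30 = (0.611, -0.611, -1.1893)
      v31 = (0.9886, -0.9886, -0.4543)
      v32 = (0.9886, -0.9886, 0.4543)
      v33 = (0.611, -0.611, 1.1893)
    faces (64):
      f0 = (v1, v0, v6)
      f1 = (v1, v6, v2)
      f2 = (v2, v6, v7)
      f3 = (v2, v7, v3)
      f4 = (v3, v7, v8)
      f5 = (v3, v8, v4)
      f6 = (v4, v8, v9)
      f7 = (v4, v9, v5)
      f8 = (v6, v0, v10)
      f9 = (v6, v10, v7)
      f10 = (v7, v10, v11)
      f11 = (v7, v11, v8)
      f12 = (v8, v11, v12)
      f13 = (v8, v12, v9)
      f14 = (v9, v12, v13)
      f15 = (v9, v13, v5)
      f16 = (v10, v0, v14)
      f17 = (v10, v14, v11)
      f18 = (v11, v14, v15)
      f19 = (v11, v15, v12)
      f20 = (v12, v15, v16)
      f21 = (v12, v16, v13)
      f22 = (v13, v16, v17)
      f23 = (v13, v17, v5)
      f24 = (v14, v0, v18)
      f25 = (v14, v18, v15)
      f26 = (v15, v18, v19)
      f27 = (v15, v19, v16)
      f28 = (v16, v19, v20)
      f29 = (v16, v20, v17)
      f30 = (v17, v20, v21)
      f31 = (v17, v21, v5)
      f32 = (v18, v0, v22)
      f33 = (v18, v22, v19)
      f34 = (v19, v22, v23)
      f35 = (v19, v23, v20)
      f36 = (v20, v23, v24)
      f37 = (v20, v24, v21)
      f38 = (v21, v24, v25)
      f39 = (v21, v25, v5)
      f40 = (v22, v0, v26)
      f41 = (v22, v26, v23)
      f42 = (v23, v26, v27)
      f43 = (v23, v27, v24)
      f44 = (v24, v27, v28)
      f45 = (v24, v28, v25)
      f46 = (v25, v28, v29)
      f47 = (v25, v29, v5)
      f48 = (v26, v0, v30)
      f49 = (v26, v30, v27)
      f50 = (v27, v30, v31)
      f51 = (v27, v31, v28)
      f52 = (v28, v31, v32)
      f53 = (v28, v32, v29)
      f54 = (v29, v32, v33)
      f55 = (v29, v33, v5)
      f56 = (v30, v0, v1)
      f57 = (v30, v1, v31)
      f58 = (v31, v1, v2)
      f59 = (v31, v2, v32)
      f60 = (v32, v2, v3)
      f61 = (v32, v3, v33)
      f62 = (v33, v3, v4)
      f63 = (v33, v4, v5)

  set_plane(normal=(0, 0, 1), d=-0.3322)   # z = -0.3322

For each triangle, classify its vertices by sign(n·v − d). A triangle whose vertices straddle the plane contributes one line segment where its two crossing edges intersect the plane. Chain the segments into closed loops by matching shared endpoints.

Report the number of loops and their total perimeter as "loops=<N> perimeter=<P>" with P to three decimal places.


Straddling triangles (16 of 64):
  (v2,v7,v3) [--+] → (1.04363, 0.855749, -0.3322)–(1.3981, 0, -0.3322)  len=0.9263
  (v3,v7,v8) [+-+] → (1.04363, 0.855749, -0.3322)–(0.9886, 0.9886, -0.3322)  len=0.1438
  (v7,v11,v8) [--+] → (0.132851, 1.34307, -0.3322)–(0.9886, 0.9886, -0.3322)  len=0.9263
  (v8,v11,v12) [+-+] → (0.132851, 1.34307, -0.3322)–(0, 1.3981, -0.3322)  len=0.1438
  (v11,v15,v12) [--+] → (-0.855749, 1.04363, -0.3322)–(0, 1.3981, -0.3322)  len=0.9263
  (v12,v15,v16) [+-+] → (-0.855749, 1.04363, -0.3322)–(-0.9886, 0.9886, -0.3322)  len=0.1438
  (v15,v19,v16) [--+] → (-1.34307, 0.132851, -0.3322)–(-0.9886, 0.9886, -0.3322)  len=0.9263
  (v16,v19,v20) [+-+] → (-1.34307, 0.132851, -0.3322)–(-1.3981, 0, -0.3322)  len=0.1438
  (v19,v23,v20) [--+] → (-1.04363, -0.855749, -0.3322)–(-1.3981, 0, -0.3322)  len=0.9263
  (v20,v23,v24) [+-+] → (-1.04363, -0.855749, -0.3322)–(-0.9886, -0.9886, -0.3322)  len=0.1438
  (v23,v27,v24) [--+] → (-0.132851, -1.34307, -0.3322)–(-0.9886, -0.9886, -0.3322)  len=0.9263
  (v24,v27,v28) [+-+] → (-0.132851, -1.34307, -0.3322)–(0, -1.3981, -0.3322)  len=0.1438
  (v27,v31,v28) [--+] → (0.855749, -1.04363, -0.3322)–(0, -1.3981, -0.3322)  len=0.9263
  (v28,v31,v32) [+-+] → (0.855749, -1.04363, -0.3322)–(0.9886, -0.9886, -0.3322)  len=0.1438
  (v31,v2,v32) [--+] → (1.34307, -0.132851, -0.3322)–(0.9886, -0.9886, -0.3322)  len=0.9263
  (v32,v2,v3) [+-+] → (1.34307, -0.132851, -0.3322)–(1.3981, 0, -0.3322)  len=0.1438

Chained into 1 loop(s):
  loop 1: 16 segments, perimeter = 8.5604
Total perimeter = 8.560

loops=1 perimeter=8.560
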